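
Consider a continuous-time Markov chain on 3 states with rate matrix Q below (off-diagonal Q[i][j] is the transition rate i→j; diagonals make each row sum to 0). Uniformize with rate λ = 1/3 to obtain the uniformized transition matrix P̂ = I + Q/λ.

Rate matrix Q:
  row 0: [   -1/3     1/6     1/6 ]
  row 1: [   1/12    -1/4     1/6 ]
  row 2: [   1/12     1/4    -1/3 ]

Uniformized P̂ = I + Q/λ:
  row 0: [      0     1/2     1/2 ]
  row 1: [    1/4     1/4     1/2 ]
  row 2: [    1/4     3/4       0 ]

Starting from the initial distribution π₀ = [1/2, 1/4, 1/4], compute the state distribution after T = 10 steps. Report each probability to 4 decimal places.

π = [0.2000, 0.4667, 0.3333]

t=0: π = [0.5000, 0.2500, 0.2500]
t=1: π = [0.1250, 0.5000, 0.3750]
t=2: π = [0.2188, 0.4688, 0.3125]
t=3: π = [0.1953, 0.4609, 0.3438]
t=4: π = [0.2012, 0.4707, 0.3281]
t=5: π = [0.1997, 0.4644, 0.3359]
t=6: π = [0.2001, 0.4679, 0.3320]
t=7: π = [0.2000, 0.4660, 0.3340]
t=8: π = [0.2000, 0.4670, 0.3330]
t=9: π = [0.2000, 0.4665, 0.3335]
t=10: π = [0.2000, 0.4667, 0.3333]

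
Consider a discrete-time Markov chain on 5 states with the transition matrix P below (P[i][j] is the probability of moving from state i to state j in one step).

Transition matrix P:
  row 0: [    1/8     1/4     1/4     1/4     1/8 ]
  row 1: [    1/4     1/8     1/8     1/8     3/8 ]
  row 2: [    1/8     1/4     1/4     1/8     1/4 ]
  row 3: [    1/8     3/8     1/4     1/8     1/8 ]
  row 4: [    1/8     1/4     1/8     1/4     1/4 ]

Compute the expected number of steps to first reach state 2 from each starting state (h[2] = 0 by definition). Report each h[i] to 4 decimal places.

h = [5.1828, 5.9142, 0.0000, 5.2641, 5.9233]

First-step conditioning: h[2] = 0; for i ≠ 2, h[i] = 1 + Σ_k P[i][k]·h[k].
  h[0] = 1 + 1/8·h[0] + 1/4·h[1] + 1/4·h[3] + 1/8·h[4]
  h[1] = 1 + 1/4·h[0] + 1/8·h[1] + 1/8·h[3] + 3/8·h[4]
  h[3] = 1 + 1/8·h[0] + 3/8·h[1] + 1/8·h[3] + 1/8·h[4]
  h[4] = 1 + 1/8·h[0] + 1/4·h[1] + 1/4·h[3] + 1/4·h[4]
Solving the 4×4 linear system over states ≠ 2 gives exactly h = [2296/443, 2620/443, 0, 2332/443, 2624/443] (h[2] = 0 is the target).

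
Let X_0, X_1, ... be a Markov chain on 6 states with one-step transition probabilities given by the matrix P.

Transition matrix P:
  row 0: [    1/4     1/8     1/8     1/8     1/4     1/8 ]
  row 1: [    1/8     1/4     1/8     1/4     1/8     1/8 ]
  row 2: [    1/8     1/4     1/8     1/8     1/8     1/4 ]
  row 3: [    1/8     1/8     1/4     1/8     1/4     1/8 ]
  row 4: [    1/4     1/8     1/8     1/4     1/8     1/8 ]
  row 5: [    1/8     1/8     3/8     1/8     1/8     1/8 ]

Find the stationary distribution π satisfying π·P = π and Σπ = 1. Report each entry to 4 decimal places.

Balance equations π_j = Σ_i π_i·P[i][j]:
  π_0 = 1/4·π_0 + 1/8·π_1 + 1/8·π_2 + 1/8·π_3 + 1/4·π_4 + 1/8·π_5
  π_1 = 1/8·π_0 + 1/4·π_1 + 1/4·π_2 + 1/8·π_3 + 1/8·π_4 + 1/8·π_5
  π_2 = 1/8·π_0 + 1/8·π_1 + 1/8·π_2 + 1/4·π_3 + 1/8·π_4 + 3/8·π_5
  π_3 = 1/8·π_0 + 1/4·π_1 + 1/8·π_2 + 1/8·π_3 + 1/4·π_4 + 1/8·π_5
  π_4 = 1/4·π_0 + 1/8·π_1 + 1/8·π_2 + 1/4·π_3 + 1/8·π_4 + 1/8·π_5
  normalize: π_0 + π_1 + π_2 + π_3 + π_4 + π_5 = 1
Solving the linear system gives exactly π = [5208/31247, 5280/31247, 5713/31247, 5217/31247, 5209/31247, 4620/31247].

π = [0.1667, 0.1690, 0.1828, 0.1670, 0.1667, 0.1479]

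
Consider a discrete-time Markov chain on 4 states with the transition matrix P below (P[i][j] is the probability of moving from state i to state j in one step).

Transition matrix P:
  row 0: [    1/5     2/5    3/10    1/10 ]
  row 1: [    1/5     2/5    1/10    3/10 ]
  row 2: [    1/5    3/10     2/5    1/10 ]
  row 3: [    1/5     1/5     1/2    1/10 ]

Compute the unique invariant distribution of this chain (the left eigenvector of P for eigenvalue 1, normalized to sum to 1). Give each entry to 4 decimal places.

π = [0.2000, 0.3370, 0.2957, 0.1674]

Balance equations π_j = Σ_i π_i·P[i][j]:
  π_0 = 1/5·π_0 + 1/5·π_1 + 1/5·π_2 + 1/5·π_3
  π_1 = 2/5·π_0 + 2/5·π_1 + 3/10·π_2 + 1/5·π_3
  π_2 = 3/10·π_0 + 1/10·π_1 + 2/5·π_2 + 1/2·π_3
  normalize: π_0 + π_1 + π_2 + π_3 = 1
Solving the linear system gives exactly π = [1/5, 31/92, 34/115, 77/460].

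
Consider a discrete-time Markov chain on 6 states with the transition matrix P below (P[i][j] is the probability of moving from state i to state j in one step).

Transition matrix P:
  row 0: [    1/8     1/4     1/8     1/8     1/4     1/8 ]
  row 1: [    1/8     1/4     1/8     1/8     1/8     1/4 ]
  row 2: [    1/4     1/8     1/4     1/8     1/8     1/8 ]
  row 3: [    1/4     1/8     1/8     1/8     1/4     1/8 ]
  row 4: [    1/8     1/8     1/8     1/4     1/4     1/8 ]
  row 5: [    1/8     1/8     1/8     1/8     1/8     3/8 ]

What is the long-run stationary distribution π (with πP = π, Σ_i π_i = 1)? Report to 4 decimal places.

Balance equations π_j = Σ_i π_i·P[i][j]:
  π_0 = 1/8·π_0 + 1/8·π_1 + 1/4·π_2 + 1/4·π_3 + 1/8·π_4 + 1/8·π_5
  π_1 = 1/4·π_0 + 1/4·π_1 + 1/8·π_2 + 1/8·π_3 + 1/8·π_4 + 1/8·π_5
  π_2 = 1/8·π_0 + 1/8·π_1 + 1/4·π_2 + 1/8·π_3 + 1/8·π_4 + 1/8·π_5
  π_3 = 1/8·π_0 + 1/8·π_1 + 1/8·π_2 + 1/8·π_3 + 1/4·π_4 + 1/8·π_5
  π_4 = 1/4·π_0 + 1/8·π_1 + 1/8·π_2 + 1/4·π_3 + 1/4·π_4 + 1/8·π_5
  normalize: π_0 + π_1 + π_2 + π_3 + π_4 + π_5 = 1
Solving the linear system gives exactly π = [496/3073, 3569/21511, 1/7, 456/3073, 575/3073, 4180/21511].

π = [0.1614, 0.1659, 0.1429, 0.1484, 0.1871, 0.1943]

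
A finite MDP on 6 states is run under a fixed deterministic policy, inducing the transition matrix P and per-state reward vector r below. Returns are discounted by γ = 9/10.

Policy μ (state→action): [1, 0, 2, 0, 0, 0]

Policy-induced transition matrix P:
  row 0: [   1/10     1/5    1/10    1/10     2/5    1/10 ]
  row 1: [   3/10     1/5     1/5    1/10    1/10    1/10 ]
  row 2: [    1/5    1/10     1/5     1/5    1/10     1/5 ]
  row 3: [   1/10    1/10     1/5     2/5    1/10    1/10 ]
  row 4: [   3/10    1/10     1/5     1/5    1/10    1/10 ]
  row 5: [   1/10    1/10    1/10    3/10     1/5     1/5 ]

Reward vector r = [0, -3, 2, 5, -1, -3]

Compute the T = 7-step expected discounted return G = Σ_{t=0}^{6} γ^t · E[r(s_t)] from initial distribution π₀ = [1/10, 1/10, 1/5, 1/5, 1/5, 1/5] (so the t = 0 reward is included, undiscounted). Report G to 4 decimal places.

G = 2.6304

t=0: π = [0.1000, 0.1000, 0.2000, 0.2000, 0.2000, 0.2000], E[r] = 0.3000, γ^t·E[r] = 0.300000, running G = 0.300000
t=1: π = [0.1800, 0.1200, 0.1700, 0.2400, 0.1500, 0.1400], E[r] = 0.6100, γ^t·E[r] = 0.549000, running G = 0.849000
t=2: π = [0.1710, 0.1300, 0.1680, 0.2320, 0.1680, 0.1310], E[r] = 0.5450, γ^t·E[r] = 0.441450, running G = 1.290450
t=3: π = [0.1764, 0.1301, 0.1698, 0.2294, 0.1644, 0.1299], E[r] = 0.5422, γ^t·E[r] = 0.395264, running G = 1.685714
t=4: π = [0.1759, 0.1307, 0.1694, 0.2282, 0.1659, 0.1300], E[r] = 0.5321, γ^t·E[r] = 0.349091, running G = 2.034805
t=5: π = [0.1762, 0.1307, 0.1694, 0.2280, 0.1658, 0.1299], E[r] = 0.5312, γ^t·E[r] = 0.313697, running G = 2.348502
t=6: π = [0.1762, 0.1307, 0.1694, 0.2279, 0.1659, 0.1299], E[r] = 0.5305, γ^t·E[r] = 0.281942, running G = 2.630444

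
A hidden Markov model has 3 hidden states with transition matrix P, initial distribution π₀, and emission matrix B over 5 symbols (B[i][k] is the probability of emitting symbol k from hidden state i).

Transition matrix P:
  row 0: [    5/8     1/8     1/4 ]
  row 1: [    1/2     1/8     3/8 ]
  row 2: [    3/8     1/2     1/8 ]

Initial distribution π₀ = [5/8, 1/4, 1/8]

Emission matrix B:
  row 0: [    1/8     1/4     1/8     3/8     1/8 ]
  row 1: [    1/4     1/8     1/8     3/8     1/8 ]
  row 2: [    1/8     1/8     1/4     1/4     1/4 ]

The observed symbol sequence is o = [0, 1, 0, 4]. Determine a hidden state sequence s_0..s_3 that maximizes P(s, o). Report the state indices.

path = [0, 0, 0, 0]

t=0: δ = [7.812e-02, 6.250e-02, 1.562e-02]  (obs o_0=0)
t=1: δ = [1.221e-02, 1.221e-03, 2.930e-03]  ψ = [0, 0, 1]  (obs o_1=1)
t=2: δ = [9.537e-04, 3.815e-04, 3.815e-04]  ψ = [0, 0, 0]  (obs o_2=0)
t=3: δ = [7.451e-05, 2.384e-05, 5.960e-05]  ψ = [0, 2, 0]  (obs o_3=4)
backtrack: best end state = 0; path = [0, 0, 0, 0]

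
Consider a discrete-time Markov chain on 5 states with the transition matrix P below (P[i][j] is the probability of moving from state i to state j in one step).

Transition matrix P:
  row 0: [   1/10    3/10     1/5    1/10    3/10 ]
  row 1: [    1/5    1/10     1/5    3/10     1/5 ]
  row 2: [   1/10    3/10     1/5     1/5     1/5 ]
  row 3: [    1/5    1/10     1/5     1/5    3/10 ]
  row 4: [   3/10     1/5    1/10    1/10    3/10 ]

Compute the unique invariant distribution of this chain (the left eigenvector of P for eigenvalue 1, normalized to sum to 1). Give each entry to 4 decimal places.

π = [0.1899, 0.1990, 0.1737, 0.1746, 0.2627]

Balance equations π_j = Σ_i π_i·P[i][j]:
  π_0 = 1/10·π_0 + 1/5·π_1 + 1/10·π_2 + 1/5·π_3 + 3/10·π_4
  π_1 = 3/10·π_0 + 1/10·π_1 + 3/10·π_2 + 1/10·π_3 + 1/5·π_4
  π_2 = 1/5·π_0 + 1/5·π_1 + 1/5·π_2 + 1/5·π_3 + 1/10·π_4
  π_3 = 1/10·π_0 + 3/10·π_1 + 1/5·π_2 + 1/5·π_3 + 1/10·π_4
  normalize: π_0 + π_1 + π_2 + π_3 + π_4 = 1
Solving the linear system gives exactly π = [2089/11000, 199/1000, 1911/11000, 1921/11000, 289/1100].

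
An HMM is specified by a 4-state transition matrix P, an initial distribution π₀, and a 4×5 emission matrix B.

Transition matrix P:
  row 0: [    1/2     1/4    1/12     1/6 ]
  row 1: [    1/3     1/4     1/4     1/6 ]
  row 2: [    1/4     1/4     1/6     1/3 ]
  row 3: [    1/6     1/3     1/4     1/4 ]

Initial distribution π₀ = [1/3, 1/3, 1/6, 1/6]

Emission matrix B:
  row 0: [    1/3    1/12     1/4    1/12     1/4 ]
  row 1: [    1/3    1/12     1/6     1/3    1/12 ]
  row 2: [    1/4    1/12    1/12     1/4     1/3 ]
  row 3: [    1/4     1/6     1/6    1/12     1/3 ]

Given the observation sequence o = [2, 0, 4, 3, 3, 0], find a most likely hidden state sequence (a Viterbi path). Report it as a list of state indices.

path = [0, 0, 0, 1, 1, 0]

t=0: δ = [8.333e-02, 5.556e-02, 1.389e-02, 2.778e-02]  (obs o_0=2)
t=1: δ = [1.389e-02, 6.944e-03, 3.472e-03, 3.472e-03]  ψ = [0, 0, 1, 0]  (obs o_1=0)
t=2: δ = [1.736e-03, 2.894e-04, 5.787e-04, 7.716e-04]  ψ = [0, 0, 1, 0]  (obs o_2=4)
t=3: δ = [7.234e-05, 1.447e-04, 4.823e-05, 2.411e-05]  ψ = [0, 0, 3, 0]  (obs o_3=3)
t=4: δ = [4.019e-06, 1.206e-05, 9.042e-06, 2.009e-06]  ψ = [1, 1, 1, 1]  (obs o_4=3)
t=5: δ = [1.340e-06, 1.005e-06, 7.535e-07, 7.535e-07]  ψ = [1, 1, 1, 2]  (obs o_5=0)
backtrack: best end state = 0; path = [0, 0, 0, 1, 1, 0]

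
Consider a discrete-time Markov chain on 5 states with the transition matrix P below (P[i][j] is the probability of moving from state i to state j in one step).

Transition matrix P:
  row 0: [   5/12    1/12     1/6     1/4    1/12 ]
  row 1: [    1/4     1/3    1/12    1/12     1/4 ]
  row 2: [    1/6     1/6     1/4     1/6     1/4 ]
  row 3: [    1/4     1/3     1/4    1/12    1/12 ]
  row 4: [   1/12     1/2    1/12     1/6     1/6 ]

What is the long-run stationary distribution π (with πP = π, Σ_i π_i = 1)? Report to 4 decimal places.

π = [0.2507, 0.2729, 0.1555, 0.1521, 0.1688]

Balance equations π_j = Σ_i π_i·P[i][j]:
  π_0 = 5/12·π_0 + 1/4·π_1 + 1/6·π_2 + 1/4·π_3 + 1/12·π_4
  π_1 = 1/12·π_0 + 1/3·π_1 + 1/6·π_2 + 1/3·π_3 + 1/2·π_4
  π_2 = 1/6·π_0 + 1/12·π_1 + 1/4·π_2 + 1/4·π_3 + 1/12·π_4
  π_3 = 1/4·π_0 + 1/12·π_1 + 1/6·π_2 + 1/12·π_3 + 1/6·π_4
  normalize: π_0 + π_1 + π_2 + π_3 + π_4 = 1
Solving the linear system gives exactly π = [272/1085, 829/3038, 1181/7595, 2311/15190, 1282/7595].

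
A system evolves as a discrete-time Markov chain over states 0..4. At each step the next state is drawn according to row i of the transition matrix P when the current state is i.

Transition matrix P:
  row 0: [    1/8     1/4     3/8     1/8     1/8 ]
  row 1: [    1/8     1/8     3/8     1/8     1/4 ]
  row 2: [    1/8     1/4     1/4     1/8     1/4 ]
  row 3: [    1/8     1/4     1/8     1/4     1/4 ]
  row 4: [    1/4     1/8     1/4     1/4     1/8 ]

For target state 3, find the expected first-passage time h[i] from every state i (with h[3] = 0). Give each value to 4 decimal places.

First-step conditioning: h[3] = 0; for i ≠ 3, h[i] = 1 + Σ_k P[i][k]·h[k].
  h[0] = 1 + 1/8·h[0] + 1/4·h[1] + 3/8·h[2] + 1/8·h[4]
  h[1] = 1 + 1/8·h[0] + 1/8·h[1] + 3/8·h[2] + 1/4·h[4]
  h[2] = 1 + 1/8·h[0] + 1/4·h[1] + 1/4·h[2] + 1/4·h[4]
  h[4] = 1 + 1/4·h[0] + 1/8·h[1] + 1/4·h[2] + 1/8·h[4]
Solving the 4×4 linear system over states ≠ 3 gives exactly h = [74/11, 73/11, 73/11, 0, 65/11] (h[3] = 0 is the target).

h = [6.7273, 6.6364, 6.6364, 0.0000, 5.9091]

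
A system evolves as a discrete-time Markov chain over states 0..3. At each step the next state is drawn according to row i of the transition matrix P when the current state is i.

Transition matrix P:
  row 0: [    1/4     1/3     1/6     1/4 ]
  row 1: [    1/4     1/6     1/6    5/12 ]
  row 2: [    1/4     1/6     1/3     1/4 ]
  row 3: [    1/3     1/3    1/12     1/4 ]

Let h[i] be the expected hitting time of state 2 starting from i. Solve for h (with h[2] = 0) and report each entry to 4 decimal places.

h = [7.0490, 7.1329, 0.0000, 7.6364]

First-step conditioning: h[2] = 0; for i ≠ 2, h[i] = 1 + Σ_k P[i][k]·h[k].
  h[0] = 1 + 1/4·h[0] + 1/3·h[1] + 1/4·h[3]
  h[1] = 1 + 1/4·h[0] + 1/6·h[1] + 5/12·h[3]
  h[3] = 1 + 1/3·h[0] + 1/3·h[1] + 1/4·h[3]
Solving the 3×3 linear system over states ≠ 2 gives exactly h = [1008/143, 1020/143, 0, 84/11] (h[2] = 0 is the target).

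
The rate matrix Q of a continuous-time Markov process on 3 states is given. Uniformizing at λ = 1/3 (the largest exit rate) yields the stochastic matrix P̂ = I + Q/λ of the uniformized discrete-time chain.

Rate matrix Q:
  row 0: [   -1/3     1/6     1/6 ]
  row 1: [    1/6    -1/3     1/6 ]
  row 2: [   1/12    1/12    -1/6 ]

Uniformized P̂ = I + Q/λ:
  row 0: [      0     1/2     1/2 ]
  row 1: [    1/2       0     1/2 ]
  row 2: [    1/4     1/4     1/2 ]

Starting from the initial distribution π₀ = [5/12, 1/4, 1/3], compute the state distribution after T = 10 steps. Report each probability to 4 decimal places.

t=0: π = [0.4167, 0.2500, 0.3333]
t=1: π = [0.2083, 0.2917, 0.5000]
t=2: π = [0.2708, 0.2292, 0.5000]
t=3: π = [0.2396, 0.2604, 0.5000]
t=4: π = [0.2552, 0.2448, 0.5000]
t=5: π = [0.2474, 0.2526, 0.5000]
t=6: π = [0.2513, 0.2487, 0.5000]
t=7: π = [0.2493, 0.2507, 0.5000]
t=8: π = [0.2503, 0.2497, 0.5000]
t=9: π = [0.2498, 0.2502, 0.5000]
t=10: π = [0.2501, 0.2499, 0.5000]

π = [0.2501, 0.2499, 0.5000]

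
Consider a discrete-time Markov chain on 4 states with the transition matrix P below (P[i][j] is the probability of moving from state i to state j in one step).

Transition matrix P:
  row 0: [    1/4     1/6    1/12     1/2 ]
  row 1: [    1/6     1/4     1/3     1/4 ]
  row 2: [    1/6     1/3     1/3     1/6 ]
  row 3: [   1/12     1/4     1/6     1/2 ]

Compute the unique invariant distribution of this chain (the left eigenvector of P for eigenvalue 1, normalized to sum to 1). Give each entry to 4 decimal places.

π = [0.1494, 0.2573, 0.2365, 0.3568]

Balance equations π_j = Σ_i π_i·P[i][j]:
  π_0 = 1/4·π_0 + 1/6·π_1 + 1/6·π_2 + 1/12·π_3
  π_1 = 1/6·π_0 + 1/4·π_1 + 1/3·π_2 + 1/4·π_3
  π_2 = 1/12·π_0 + 1/3·π_1 + 1/3·π_2 + 1/6·π_3
  normalize: π_0 + π_1 + π_2 + π_3 = 1
Solving the linear system gives exactly π = [36/241, 62/241, 57/241, 86/241].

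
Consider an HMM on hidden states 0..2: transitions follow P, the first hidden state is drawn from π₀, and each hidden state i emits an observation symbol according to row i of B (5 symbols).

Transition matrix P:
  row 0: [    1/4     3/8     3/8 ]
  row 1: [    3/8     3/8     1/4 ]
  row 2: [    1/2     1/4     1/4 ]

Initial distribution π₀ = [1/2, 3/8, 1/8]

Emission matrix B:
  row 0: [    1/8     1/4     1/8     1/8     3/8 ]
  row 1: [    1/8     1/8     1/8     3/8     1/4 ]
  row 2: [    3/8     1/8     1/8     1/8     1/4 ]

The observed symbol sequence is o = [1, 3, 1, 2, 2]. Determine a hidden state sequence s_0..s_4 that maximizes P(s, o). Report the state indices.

t=0: δ = [1.250e-01, 4.688e-02, 1.562e-02]  (obs o_0=1)
t=1: δ = [3.906e-03, 1.758e-02, 5.859e-03]  ψ = [0, 0, 0]  (obs o_1=3)
t=2: δ = [1.648e-03, 8.240e-04, 5.493e-04]  ψ = [1, 1, 1]  (obs o_2=1)
t=3: δ = [5.150e-05, 7.725e-05, 7.725e-05]  ψ = [0, 0, 0]  (obs o_3=2)
t=4: δ = [4.828e-06, 3.621e-06, 2.414e-06]  ψ = [2, 1, 0]  (obs o_4=2)
backtrack: best end state = 0; path = [0, 1, 0, 2, 0]

path = [0, 1, 0, 2, 0]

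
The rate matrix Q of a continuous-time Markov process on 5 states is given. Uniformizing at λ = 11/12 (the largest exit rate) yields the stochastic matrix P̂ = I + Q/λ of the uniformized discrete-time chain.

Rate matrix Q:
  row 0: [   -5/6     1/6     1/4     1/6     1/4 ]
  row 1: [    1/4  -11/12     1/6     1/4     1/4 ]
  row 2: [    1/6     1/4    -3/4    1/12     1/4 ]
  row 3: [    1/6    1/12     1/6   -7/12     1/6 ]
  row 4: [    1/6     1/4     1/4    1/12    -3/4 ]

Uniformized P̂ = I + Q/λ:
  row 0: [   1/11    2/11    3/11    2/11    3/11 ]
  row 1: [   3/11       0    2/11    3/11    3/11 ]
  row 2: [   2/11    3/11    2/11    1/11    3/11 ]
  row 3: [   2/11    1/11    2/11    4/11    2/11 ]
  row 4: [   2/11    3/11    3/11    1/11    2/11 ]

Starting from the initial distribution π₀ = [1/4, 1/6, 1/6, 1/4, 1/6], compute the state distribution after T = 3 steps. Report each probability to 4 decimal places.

π = [0.1813, 0.1734, 0.2193, 0.1919, 0.2340]

t=0: π = [0.2500, 0.1667, 0.1667, 0.2500, 0.1667]
t=1: π = [0.1742, 0.1591, 0.2197, 0.2121, 0.2348]
t=2: π = [0.1804, 0.1749, 0.2190, 0.1935, 0.2321]
t=3: π = [0.1813, 0.1734, 0.2193, 0.1919, 0.2340]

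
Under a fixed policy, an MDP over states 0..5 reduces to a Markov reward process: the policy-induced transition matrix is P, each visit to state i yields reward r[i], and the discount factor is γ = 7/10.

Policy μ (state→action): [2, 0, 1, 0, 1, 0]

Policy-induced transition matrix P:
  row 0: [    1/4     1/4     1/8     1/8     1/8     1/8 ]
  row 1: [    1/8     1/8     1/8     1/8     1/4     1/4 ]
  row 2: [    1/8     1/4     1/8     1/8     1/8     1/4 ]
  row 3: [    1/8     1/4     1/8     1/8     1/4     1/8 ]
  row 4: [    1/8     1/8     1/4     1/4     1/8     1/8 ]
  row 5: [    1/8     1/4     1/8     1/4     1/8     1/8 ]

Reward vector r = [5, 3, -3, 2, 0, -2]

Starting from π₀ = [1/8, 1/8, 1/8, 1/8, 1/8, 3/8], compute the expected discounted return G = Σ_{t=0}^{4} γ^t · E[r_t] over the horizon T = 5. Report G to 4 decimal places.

t=0: π = [0.1250, 0.1250, 0.1250, 0.1250, 0.1250, 0.3750], E[r] = 0.1250, γ^t·E[r] = 0.125000, running G = 0.125000
t=1: π = [0.1406, 0.2188, 0.1406, 0.1875, 0.1563, 0.1563], E[r] = 1.0000, γ^t·E[r] = 0.700000, running G = 0.825000
t=2: π = [0.1426, 0.2031, 0.1445, 0.1641, 0.1758, 0.1699], E[r] = 0.8770, γ^t·E[r] = 0.429707, running G = 1.254707
t=3: π = [0.1428, 0.2026, 0.1470, 0.1682, 0.1709, 0.1685], E[r] = 0.8806, γ^t·E[r] = 0.302051, running G = 1.556758
t=4: π = [0.1429, 0.2033, 0.1464, 0.1674, 0.1714, 0.1687], E[r] = 0.8825, γ^t·E[r] = 0.211897, running G = 1.768655

G = 1.7687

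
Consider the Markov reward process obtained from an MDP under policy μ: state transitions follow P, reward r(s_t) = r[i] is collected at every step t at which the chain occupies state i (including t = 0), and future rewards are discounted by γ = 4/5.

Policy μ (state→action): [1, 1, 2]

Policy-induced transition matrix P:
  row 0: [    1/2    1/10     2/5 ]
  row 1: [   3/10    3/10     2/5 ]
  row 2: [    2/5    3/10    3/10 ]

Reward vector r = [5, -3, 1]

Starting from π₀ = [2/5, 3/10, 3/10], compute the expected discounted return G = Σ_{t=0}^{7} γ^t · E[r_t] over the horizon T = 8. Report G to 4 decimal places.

t=0: π = [0.4000, 0.3000, 0.3000], E[r] = 1.4000, γ^t·E[r] = 1.400000, running G = 1.400000
t=1: π = [0.4100, 0.2200, 0.3700], E[r] = 1.7600, γ^t·E[r] = 1.408000, running G = 2.808000
t=2: π = [0.4190, 0.2180, 0.3630], E[r] = 1.8040, γ^t·E[r] = 1.154560, running G = 3.962560
t=3: π = [0.4201, 0.2162, 0.3637], E[r] = 1.8156, γ^t·E[r] = 0.929587, running G = 4.892147
t=4: π = [0.4204, 0.2160, 0.3636], E[r] = 1.8176, γ^t·E[r] = 0.744505, running G = 5.636653
t=5: π = [0.4204, 0.2159, 0.3636], E[r] = 1.8181, γ^t·E[r] = 0.595747, running G = 6.232400
t=6: π = [0.4205, 0.2159, 0.3636], E[r] = 1.8182, γ^t·E[r] = 0.476620, running G = 6.709020
t=7: π = [0.4205, 0.2159, 0.3636], E[r] = 1.8182, γ^t·E[r] = 0.381299, running G = 7.090319

G = 7.0903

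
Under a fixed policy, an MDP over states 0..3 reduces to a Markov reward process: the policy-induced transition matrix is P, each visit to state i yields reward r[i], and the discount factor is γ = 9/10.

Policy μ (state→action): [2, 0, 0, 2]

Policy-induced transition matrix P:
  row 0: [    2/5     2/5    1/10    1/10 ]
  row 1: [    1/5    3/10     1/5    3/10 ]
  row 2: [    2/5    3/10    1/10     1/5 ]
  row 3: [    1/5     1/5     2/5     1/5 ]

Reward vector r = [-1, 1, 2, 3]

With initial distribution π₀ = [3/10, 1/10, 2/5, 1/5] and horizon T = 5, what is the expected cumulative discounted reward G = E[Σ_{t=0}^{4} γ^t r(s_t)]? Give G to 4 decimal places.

G = 4.1381

t=0: π = [0.3000, 0.1000, 0.4000, 0.2000], E[r] = 1.2000, γ^t·E[r] = 1.200000, running G = 1.200000
t=1: π = [0.3400, 0.3100, 0.1700, 0.1800], E[r] = 0.8500, γ^t·E[r] = 0.765000, running G = 1.965000
t=2: π = [0.3020, 0.3160, 0.1850, 0.1970], E[r] = 0.9750, γ^t·E[r] = 0.789750, running G = 2.754750
t=3: π = [0.2974, 0.3105, 0.1907, 0.2014], E[r] = 0.9987, γ^t·E[r] = 0.728052, running G = 3.482802
t=4: π = [0.2976, 0.3096, 0.1915, 0.2013], E[r] = 0.9989, γ^t·E[r] = 0.655345, running G = 4.138148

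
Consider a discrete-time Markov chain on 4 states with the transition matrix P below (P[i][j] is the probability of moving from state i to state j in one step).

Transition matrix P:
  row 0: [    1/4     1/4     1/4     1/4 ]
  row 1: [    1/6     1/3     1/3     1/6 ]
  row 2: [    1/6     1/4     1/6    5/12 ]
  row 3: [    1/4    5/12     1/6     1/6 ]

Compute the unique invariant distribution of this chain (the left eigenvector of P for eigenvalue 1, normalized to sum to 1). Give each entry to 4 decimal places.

Balance equations π_j = Σ_i π_i·P[i][j]:
  π_0 = 1/4·π_0 + 1/6·π_1 + 1/6·π_2 + 1/4·π_3
  π_1 = 1/4·π_0 + 1/3·π_1 + 1/4·π_2 + 5/12·π_3
  π_2 = 1/4·π_0 + 1/3·π_1 + 1/6·π_2 + 1/6·π_3
  normalize: π_0 + π_1 + π_2 + π_3 = 1
Solving the linear system gives exactly π = [388/1903, 603/1903, 450/1903, 42/173].

π = [0.2039, 0.3169, 0.2365, 0.2428]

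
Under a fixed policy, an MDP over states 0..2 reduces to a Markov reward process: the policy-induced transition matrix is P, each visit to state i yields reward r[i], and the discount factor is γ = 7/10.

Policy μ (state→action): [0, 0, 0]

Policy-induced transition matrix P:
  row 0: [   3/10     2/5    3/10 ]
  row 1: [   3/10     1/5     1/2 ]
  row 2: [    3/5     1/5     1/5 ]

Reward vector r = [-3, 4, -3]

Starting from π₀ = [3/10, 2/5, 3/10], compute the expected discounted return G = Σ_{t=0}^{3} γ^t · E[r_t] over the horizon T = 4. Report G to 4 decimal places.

t=0: π = [0.3000, 0.4000, 0.3000], E[r] = -0.2000, γ^t·E[r] = -0.200000, running G = -0.200000
t=1: π = [0.3900, 0.2600, 0.3500], E[r] = -1.1800, γ^t·E[r] = -0.826000, running G = -1.026000
t=2: π = [0.4050, 0.2780, 0.3170], E[r] = -1.0540, γ^t·E[r] = -0.516460, running G = -1.542460
t=3: π = [0.3951, 0.2810, 0.3239], E[r] = -1.0330, γ^t·E[r] = -0.354319, running G = -1.896779

G = -1.8968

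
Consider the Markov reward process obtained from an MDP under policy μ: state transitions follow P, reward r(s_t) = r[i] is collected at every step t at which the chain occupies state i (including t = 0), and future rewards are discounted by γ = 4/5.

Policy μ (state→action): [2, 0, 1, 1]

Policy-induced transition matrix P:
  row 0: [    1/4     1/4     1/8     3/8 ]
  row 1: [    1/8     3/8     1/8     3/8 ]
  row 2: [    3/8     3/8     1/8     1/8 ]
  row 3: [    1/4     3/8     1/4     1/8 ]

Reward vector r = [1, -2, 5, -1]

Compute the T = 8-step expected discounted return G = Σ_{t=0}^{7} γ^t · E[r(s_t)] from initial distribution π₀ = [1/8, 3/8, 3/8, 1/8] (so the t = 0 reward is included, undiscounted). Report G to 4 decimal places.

G = 1.2393

t=0: π = [0.1250, 0.3750, 0.3750, 0.1250], E[r] = 1.1250, γ^t·E[r] = 1.125000, running G = 1.125000
t=1: π = [0.2500, 0.3594, 0.1406, 0.2500], E[r] = -0.0156, γ^t·E[r] = -0.012500, running G = 1.112500
t=2: π = [0.2227, 0.3438, 0.1563, 0.2773], E[r] = 0.0391, γ^t·E[r] = 0.025000, running G = 1.137500
t=3: π = [0.2266, 0.3472, 0.1597, 0.2666], E[r] = 0.0640, γ^t·E[r] = 0.032750, running G = 1.170250
t=4: π = [0.2266, 0.3467, 0.1583, 0.2684], E[r] = 0.0564, γ^t·E[r] = 0.023100, running G = 1.193350
t=5: π = [0.2265, 0.3467, 0.1586, 0.2683], E[r] = 0.0576, γ^t·E[r] = 0.018860, running G = 1.212210
t=6: π = [0.2265, 0.3467, 0.1585, 0.2683], E[r] = 0.0575, γ^t·E[r] = 0.015076, running G = 1.227286
t=7: π = [0.2265, 0.3467, 0.1585, 0.2683], E[r] = 0.0575, γ^t·E[r] = 0.012055, running G = 1.239341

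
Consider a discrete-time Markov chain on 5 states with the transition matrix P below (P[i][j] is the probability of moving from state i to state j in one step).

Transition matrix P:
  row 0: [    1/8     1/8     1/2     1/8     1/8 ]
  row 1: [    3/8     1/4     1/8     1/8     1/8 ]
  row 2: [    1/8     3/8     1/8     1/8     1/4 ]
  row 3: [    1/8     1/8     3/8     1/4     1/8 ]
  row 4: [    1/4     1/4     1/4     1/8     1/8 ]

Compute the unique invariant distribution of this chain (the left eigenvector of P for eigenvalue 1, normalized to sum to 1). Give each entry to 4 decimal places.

π = [0.2043, 0.2387, 0.2570, 0.1429, 0.1571]

Balance equations π_j = Σ_i π_i·P[i][j]:
  π_0 = 1/8·π_0 + 3/8·π_1 + 1/8·π_2 + 1/8·π_3 + 1/4·π_4
  π_1 = 1/8·π_0 + 1/4·π_1 + 3/8·π_2 + 1/8·π_3 + 1/4·π_4
  π_2 = 1/2·π_0 + 1/8·π_1 + 1/8·π_2 + 3/8·π_3 + 1/4·π_4
  π_3 = 1/8·π_0 + 1/8·π_1 + 1/8·π_2 + 1/4·π_3 + 1/8·π_4
  normalize: π_0 + π_1 + π_2 + π_3 + π_4 = 1
Solving the linear system gives exactly π = [974/4767, 1138/4767, 175/681, 1/7, 107/681].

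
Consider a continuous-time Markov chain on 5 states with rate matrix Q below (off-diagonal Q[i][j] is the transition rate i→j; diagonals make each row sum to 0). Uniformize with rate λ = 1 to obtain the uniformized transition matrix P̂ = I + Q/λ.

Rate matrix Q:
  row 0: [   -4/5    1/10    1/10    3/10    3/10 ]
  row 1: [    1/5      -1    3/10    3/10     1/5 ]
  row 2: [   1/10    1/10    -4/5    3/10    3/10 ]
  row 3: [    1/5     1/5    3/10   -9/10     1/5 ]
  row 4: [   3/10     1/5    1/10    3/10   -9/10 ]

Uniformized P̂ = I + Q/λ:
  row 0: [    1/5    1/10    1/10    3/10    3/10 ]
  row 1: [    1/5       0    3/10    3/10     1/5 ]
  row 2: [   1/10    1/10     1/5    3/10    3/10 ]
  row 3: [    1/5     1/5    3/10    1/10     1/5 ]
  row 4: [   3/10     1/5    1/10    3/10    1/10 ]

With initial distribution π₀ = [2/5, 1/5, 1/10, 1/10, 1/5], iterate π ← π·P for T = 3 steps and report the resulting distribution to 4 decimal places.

t=0: π = [0.4000, 0.2000, 0.1000, 0.1000, 0.2000]
t=1: π = [0.2100, 0.1100, 0.1700, 0.2800, 0.2300]
t=2: π = [0.2060, 0.1400, 0.1950, 0.2440, 0.2150]
t=3: π = [0.2020, 0.1319, 0.1963, 0.2512, 0.2186]

π = [0.2020, 0.1319, 0.1963, 0.2512, 0.2186]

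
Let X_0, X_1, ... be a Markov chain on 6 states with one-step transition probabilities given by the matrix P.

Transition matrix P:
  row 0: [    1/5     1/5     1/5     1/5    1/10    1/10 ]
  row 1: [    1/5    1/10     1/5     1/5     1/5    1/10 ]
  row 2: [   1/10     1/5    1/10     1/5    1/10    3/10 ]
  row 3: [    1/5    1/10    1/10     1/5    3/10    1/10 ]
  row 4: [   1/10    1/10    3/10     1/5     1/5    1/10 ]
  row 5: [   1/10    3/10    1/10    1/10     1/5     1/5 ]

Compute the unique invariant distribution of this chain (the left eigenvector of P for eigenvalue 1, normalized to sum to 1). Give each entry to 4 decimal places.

π = [0.1496, 0.1615, 0.1685, 0.1851, 0.1867, 0.1485]

Balance equations π_j = Σ_i π_i·P[i][j]:
  π_0 = 1/5·π_0 + 1/5·π_1 + 1/10·π_2 + 1/5·π_3 + 1/10·π_4 + 1/10·π_5
  π_1 = 1/5·π_0 + 1/10·π_1 + 1/5·π_2 + 1/10·π_3 + 1/10·π_4 + 3/10·π_5
  π_2 = 1/5·π_0 + 1/5·π_1 + 1/10·π_2 + 1/10·π_3 + 3/10·π_4 + 1/10·π_5
  π_3 = 1/5·π_0 + 1/5·π_1 + 1/5·π_2 + 1/5·π_3 + 1/5·π_4 + 1/10·π_5
  π_4 = 1/10·π_0 + 1/5·π_1 + 1/10·π_2 + 3/10·π_3 + 1/5·π_4 + 1/5·π_5
  normalize: π_0 + π_1 + π_2 + π_3 + π_4 + π_5 = 1
Solving the linear system gives exactly π = [15053/100602, 16249/100602, 1883/11178, 9313/50301, 2087/11178, 7472/50301].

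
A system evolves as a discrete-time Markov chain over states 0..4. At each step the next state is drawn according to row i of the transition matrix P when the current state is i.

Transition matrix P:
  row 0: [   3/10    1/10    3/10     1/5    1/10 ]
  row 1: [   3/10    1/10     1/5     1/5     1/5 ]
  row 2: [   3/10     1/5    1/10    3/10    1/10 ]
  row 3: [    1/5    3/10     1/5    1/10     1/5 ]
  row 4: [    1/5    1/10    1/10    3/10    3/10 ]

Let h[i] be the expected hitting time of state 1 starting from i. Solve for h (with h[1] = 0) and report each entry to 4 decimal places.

h = [6.1137, 0.0000, 5.5162, 5.0580, 6.1311]

First-step conditioning: h[1] = 0; for i ≠ 1, h[i] = 1 + Σ_k P[i][k]·h[k].
  h[0] = 1 + 3/10·h[0] + 3/10·h[2] + 1/5·h[3] + 1/10·h[4]
  h[2] = 1 + 3/10·h[0] + 1/10·h[2] + 3/10·h[3] + 1/10·h[4]
  h[3] = 1 + 1/5·h[0] + 1/5·h[2] + 1/10·h[3] + 1/5·h[4]
  h[4] = 1 + 1/5·h[0] + 1/10·h[2] + 3/10·h[3] + 3/10·h[4]
Solving the 4×4 linear system over states ≠ 1 gives exactly h = [2635/431, 0, 4755/862, 2180/431, 5285/862] (h[1] = 0 is the target).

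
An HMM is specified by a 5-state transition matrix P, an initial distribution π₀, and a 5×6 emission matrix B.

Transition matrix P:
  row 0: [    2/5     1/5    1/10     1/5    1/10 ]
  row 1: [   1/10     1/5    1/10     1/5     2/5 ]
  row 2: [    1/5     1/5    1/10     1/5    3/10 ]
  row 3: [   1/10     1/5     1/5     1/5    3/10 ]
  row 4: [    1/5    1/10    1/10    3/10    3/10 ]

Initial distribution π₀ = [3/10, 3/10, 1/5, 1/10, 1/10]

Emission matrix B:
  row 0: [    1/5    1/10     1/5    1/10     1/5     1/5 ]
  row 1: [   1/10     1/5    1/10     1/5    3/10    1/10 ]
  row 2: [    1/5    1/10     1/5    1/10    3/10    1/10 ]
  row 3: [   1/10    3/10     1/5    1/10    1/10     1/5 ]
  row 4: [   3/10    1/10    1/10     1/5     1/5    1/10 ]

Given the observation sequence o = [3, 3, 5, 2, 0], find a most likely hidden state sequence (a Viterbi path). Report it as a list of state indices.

path = [1, 4, 0, 0, 0]

t=0: δ = [3.000e-02, 6.000e-02, 2.000e-02, 1.000e-02, 2.000e-02]  (obs o_0=3)
t=1: δ = [1.200e-03, 2.400e-03, 6.000e-04, 1.200e-03, 4.800e-03]  ψ = [0, 1, 1, 1, 1]  (obs o_1=3)
t=2: δ = [1.920e-04, 4.800e-05, 4.800e-05, 2.880e-04, 1.440e-04]  ψ = [4, 1, 4, 4, 4]  (obs o_2=5)
t=3: δ = [1.536e-05, 5.760e-06, 1.152e-05, 1.152e-05, 8.640e-06]  ψ = [0, 3, 3, 3, 3]  (obs o_3=2)
t=4: δ = [1.229e-06, 3.072e-07, 4.608e-07, 3.072e-07, 1.037e-06]  ψ = [0, 0, 3, 0, 2]  (obs o_4=0)
backtrack: best end state = 0; path = [1, 4, 0, 0, 0]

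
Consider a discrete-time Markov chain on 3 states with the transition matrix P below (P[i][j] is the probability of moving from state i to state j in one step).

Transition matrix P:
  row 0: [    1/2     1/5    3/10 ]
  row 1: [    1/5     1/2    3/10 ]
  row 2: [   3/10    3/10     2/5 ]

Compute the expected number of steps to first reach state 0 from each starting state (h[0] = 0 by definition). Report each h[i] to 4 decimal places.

First-step conditioning: h[0] = 0; for i ≠ 0, h[i] = 1 + Σ_k P[i][k]·h[k].
  h[1] = 1 + 1/2·h[1] + 3/10·h[2]
  h[2] = 1 + 3/10·h[1] + 2/5·h[2]
Solving the 2×2 linear system over states ≠ 0 gives exactly h = [0, 30/7, 80/21] (h[0] = 0 is the target).

h = [0.0000, 4.2857, 3.8095]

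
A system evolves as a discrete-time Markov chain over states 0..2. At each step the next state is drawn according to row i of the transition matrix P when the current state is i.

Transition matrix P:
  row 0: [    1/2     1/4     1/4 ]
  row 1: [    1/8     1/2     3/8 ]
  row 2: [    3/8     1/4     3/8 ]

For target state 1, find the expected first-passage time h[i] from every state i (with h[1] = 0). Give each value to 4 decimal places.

h = [4.0000, 0.0000, 4.0000]

First-step conditioning: h[1] = 0; for i ≠ 1, h[i] = 1 + Σ_k P[i][k]·h[k].
  h[0] = 1 + 1/2·h[0] + 1/4·h[2]
  h[2] = 1 + 3/8·h[0] + 3/8·h[2]
Solving the 2×2 linear system over states ≠ 1 gives exactly h = [4, 0, 4] (h[1] = 0 is the target).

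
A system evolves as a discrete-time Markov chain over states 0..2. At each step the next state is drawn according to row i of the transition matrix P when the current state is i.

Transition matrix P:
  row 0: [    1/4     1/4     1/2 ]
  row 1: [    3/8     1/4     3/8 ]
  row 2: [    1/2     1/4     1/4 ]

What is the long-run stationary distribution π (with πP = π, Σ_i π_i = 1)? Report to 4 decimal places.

Balance equations π_j = Σ_i π_i·P[i][j]:
  π_0 = 1/4·π_0 + 3/8·π_1 + 1/2·π_2
  π_1 = 1/4·π_0 + 1/4·π_1 + 1/4·π_2
  normalize: π_0 + π_1 + π_2 = 1
Solving the linear system gives exactly π = [3/8, 1/4, 3/8].

π = [0.3750, 0.2500, 0.3750]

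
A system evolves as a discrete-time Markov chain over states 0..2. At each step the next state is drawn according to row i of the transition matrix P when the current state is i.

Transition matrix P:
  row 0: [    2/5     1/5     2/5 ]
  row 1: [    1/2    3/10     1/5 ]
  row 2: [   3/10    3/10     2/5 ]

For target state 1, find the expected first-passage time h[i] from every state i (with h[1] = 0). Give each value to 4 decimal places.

First-step conditioning: h[1] = 0; for i ≠ 1, h[i] = 1 + Σ_k P[i][k]·h[k].
  h[0] = 1 + 2/5·h[0] + 2/5·h[2]
  h[2] = 1 + 3/10·h[0] + 2/5·h[2]
Solving the 2×2 linear system over states ≠ 1 gives exactly h = [25/6, 0, 15/4] (h[1] = 0 is the target).

h = [4.1667, 0.0000, 3.7500]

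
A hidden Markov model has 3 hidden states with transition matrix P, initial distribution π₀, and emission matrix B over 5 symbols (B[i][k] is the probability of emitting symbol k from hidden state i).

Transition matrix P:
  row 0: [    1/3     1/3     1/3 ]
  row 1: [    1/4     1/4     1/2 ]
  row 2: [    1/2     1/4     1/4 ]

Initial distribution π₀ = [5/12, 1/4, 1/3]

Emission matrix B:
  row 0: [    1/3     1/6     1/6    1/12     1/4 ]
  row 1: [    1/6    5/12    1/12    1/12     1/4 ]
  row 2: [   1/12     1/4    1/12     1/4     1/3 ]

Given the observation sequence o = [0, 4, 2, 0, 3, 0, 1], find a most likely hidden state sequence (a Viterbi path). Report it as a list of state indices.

path = [0, 2, 0, 0, 2, 0, 1]

t=0: δ = [1.389e-01, 4.167e-02, 2.778e-02]  (obs o_0=0)
t=1: δ = [1.157e-02, 1.157e-02, 1.543e-02]  ψ = [0, 0, 0]  (obs o_1=4)
t=2: δ = [1.286e-03, 3.215e-04, 4.823e-04]  ψ = [2, 0, 1]  (obs o_2=2)
t=3: δ = [1.429e-04, 7.144e-05, 3.572e-05]  ψ = [0, 0, 0]  (obs o_3=0)
t=4: δ = [3.969e-06, 3.969e-06, 1.191e-05]  ψ = [0, 0, 0]  (obs o_4=3)
t=5: δ = [1.985e-06, 4.961e-07, 2.481e-07]  ψ = [2, 2, 2]  (obs o_5=0)
t=6: δ = [1.103e-07, 2.756e-07, 1.654e-07]  ψ = [0, 0, 0]  (obs o_6=1)
backtrack: best end state = 1; path = [0, 2, 0, 0, 2, 0, 1]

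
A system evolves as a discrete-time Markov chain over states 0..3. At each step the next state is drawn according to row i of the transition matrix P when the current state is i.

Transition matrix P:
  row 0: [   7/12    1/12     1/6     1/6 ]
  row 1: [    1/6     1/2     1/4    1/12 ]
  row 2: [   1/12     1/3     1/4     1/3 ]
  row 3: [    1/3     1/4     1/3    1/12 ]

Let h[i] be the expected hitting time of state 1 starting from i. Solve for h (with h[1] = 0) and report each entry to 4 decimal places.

First-step conditioning: h[1] = 0; for i ≠ 1, h[i] = 1 + Σ_k P[i][k]·h[k].
  h[0] = 1 + 7/12·h[0] + 1/6·h[2] + 1/6·h[3]
  h[2] = 1 + 1/12·h[0] + 1/4·h[2] + 1/3·h[3]
  h[3] = 1 + 1/3·h[0] + 1/3·h[2] + 1/12·h[3]
Solving the 3×3 linear system over states ≠ 1 gives exactly h = [1668/281, 0, 1152/281, 1332/281] (h[1] = 0 is the target).

h = [5.9359, 0.0000, 4.0996, 4.7402]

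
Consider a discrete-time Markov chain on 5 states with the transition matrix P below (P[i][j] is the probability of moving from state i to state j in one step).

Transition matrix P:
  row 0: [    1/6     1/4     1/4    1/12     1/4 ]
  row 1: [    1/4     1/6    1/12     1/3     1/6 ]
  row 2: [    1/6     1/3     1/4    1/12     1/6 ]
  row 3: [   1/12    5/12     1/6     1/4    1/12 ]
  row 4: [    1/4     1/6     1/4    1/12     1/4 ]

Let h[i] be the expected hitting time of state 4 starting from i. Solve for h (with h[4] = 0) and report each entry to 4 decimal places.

h = [5.5213, 6.1389, 6.0329, 6.6979, 0.0000]

First-step conditioning: h[4] = 0; for i ≠ 4, h[i] = 1 + Σ_k P[i][k]·h[k].
  h[0] = 1 + 1/6·h[0] + 1/4·h[1] + 1/4·h[2] + 1/12·h[3]
  h[1] = 1 + 1/4·h[0] + 1/6·h[1] + 1/12·h[2] + 1/3·h[3]
  h[2] = 1 + 1/6·h[0] + 1/3·h[1] + 1/4·h[2] + 1/12·h[3]
  h[3] = 1 + 1/12·h[0] + 5/12·h[1] + 1/6·h[2] + 1/4·h[3]
Solving the 4×4 linear system over states ≠ 4 gives exactly h = [4533/821, 5040/821, 4953/821, 5499/821, 0] (h[4] = 0 is the target).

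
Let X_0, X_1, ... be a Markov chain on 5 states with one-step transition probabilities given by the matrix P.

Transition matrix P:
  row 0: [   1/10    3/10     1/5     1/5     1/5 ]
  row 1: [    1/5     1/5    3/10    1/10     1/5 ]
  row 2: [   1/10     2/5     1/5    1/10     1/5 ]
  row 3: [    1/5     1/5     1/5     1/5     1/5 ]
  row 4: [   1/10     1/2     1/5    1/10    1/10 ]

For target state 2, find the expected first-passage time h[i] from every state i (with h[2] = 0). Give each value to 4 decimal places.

h = [4.3632, 3.9629, 0.0000, 4.4032, 4.2868]

First-step conditioning: h[2] = 0; for i ≠ 2, h[i] = 1 + Σ_k P[i][k]·h[k].
  h[0] = 1 + 1/10·h[0] + 3/10·h[1] + 1/5·h[3] + 1/5·h[4]
  h[1] = 1 + 1/5·h[0] + 1/5·h[1] + 1/10·h[3] + 1/5·h[4]
  h[3] = 1 + 1/5·h[0] + 1/5·h[1] + 1/5·h[3] + 1/5·h[4]
  h[4] = 1 + 1/10·h[0] + 1/2·h[1] + 1/10·h[3] + 1/10·h[4]
Solving the 4×4 linear system over states ≠ 2 gives exactly h = [5995/1374, 1815/458, 0, 3025/687, 2945/687] (h[2] = 0 is the target).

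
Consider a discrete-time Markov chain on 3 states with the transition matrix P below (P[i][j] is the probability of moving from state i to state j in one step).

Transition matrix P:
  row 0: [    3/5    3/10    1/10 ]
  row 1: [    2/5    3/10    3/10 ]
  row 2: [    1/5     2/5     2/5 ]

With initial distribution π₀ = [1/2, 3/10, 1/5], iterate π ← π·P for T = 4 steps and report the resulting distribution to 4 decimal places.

t=0: π = [0.5000, 0.3000, 0.2000]
t=1: π = [0.4600, 0.3200, 0.2200]
t=2: π = [0.4480, 0.3220, 0.2300]
t=3: π = [0.4436, 0.3230, 0.2334]
t=4: π = [0.4420, 0.3233, 0.2346]

π = [0.4420, 0.3233, 0.2346]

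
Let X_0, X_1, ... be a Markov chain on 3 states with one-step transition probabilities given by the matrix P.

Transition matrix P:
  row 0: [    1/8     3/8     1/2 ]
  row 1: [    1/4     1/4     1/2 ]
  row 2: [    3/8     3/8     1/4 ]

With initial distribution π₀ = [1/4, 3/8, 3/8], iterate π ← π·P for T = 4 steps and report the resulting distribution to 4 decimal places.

π = [0.2668, 0.3333, 0.3999]

t=0: π = [0.2500, 0.3750, 0.3750]
t=1: π = [0.2656, 0.3281, 0.4063]
t=2: π = [0.2676, 0.3340, 0.3984]
t=3: π = [0.2664, 0.3333, 0.4004]
t=4: π = [0.2668, 0.3333, 0.3999]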